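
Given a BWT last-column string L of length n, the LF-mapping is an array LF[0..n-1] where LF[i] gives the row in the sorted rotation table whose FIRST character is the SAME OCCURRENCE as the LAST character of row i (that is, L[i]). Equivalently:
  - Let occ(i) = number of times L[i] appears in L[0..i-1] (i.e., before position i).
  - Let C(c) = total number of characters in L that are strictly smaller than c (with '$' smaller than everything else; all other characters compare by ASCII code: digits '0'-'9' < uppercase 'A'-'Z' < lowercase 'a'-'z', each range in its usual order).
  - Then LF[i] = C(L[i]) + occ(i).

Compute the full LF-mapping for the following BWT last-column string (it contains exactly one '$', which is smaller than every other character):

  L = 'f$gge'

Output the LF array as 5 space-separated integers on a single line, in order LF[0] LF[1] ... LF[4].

Answer: 2 0 3 4 1

Derivation:
Char counts: '$':1, 'e':1, 'f':1, 'g':2
C (first-col start): C('$')=0, C('e')=1, C('f')=2, C('g')=3
L[0]='f': occ=0, LF[0]=C('f')+0=2+0=2
L[1]='$': occ=0, LF[1]=C('$')+0=0+0=0
L[2]='g': occ=0, LF[2]=C('g')+0=3+0=3
L[3]='g': occ=1, LF[3]=C('g')+1=3+1=4
L[4]='e': occ=0, LF[4]=C('e')+0=1+0=1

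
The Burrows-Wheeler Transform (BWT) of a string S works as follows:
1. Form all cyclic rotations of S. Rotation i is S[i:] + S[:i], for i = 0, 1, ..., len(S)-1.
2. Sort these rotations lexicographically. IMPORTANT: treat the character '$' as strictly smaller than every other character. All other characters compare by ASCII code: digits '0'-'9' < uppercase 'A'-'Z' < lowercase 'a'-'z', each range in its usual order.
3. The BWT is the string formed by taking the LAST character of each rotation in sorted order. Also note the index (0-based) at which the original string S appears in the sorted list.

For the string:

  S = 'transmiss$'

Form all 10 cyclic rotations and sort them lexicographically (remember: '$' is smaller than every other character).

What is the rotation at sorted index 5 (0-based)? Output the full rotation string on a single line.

All 10 rotations (rotation i = S[i:]+S[:i]):
  rot[0] = transmiss$
  rot[1] = ransmiss$t
  rot[2] = ansmiss$tr
  rot[3] = nsmiss$tra
  rot[4] = smiss$tran
  rot[5] = miss$trans
  rot[6] = iss$transm
  rot[7] = ss$transmi
  rot[8] = s$transmis
  rot[9] = $transmiss
Sorted (with $ < everything):
  sorted[0] = $transmiss
  sorted[1] = ansmiss$tr
  sorted[2] = iss$transm
  sorted[3] = miss$trans
  sorted[4] = nsmiss$tra
  sorted[5] = ransmiss$t
  sorted[6] = s$transmis
  sorted[7] = smiss$tran
  sorted[8] = ss$transmi
  sorted[9] = transmiss$
sorted[5] = ransmiss$t

Answer: ransmiss$t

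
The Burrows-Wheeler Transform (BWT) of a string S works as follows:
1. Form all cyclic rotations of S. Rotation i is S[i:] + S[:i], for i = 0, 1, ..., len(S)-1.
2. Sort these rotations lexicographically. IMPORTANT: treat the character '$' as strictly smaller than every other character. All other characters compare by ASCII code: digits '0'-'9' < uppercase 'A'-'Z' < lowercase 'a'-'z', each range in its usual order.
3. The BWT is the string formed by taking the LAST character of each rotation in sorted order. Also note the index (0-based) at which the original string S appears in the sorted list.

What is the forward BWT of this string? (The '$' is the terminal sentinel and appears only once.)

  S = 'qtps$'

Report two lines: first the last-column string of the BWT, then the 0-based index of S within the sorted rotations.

Answer: st$pq
2

Derivation:
All 5 rotations (rotation i = S[i:]+S[:i]):
  rot[0] = qtps$
  rot[1] = tps$q
  rot[2] = ps$qt
  rot[3] = s$qtp
  rot[4] = $qtps
Sorted (with $ < everything):
  sorted[0] = $qtps  (last char: 's')
  sorted[1] = ps$qt  (last char: 't')
  sorted[2] = qtps$  (last char: '$')
  sorted[3] = s$qtp  (last char: 'p')
  sorted[4] = tps$q  (last char: 'q')
Last column: st$pq
Original string S is at sorted index 2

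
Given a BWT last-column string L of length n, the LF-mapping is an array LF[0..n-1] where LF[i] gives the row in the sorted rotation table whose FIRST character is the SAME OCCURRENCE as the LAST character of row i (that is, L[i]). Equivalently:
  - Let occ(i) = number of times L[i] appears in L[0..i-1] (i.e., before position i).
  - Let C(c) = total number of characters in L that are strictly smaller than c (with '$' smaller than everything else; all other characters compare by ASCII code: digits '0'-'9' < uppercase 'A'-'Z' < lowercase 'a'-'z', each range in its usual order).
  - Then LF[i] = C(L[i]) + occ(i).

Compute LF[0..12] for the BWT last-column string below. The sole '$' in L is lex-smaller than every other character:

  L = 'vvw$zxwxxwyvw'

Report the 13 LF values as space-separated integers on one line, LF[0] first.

Char counts: '$':1, 'v':3, 'w':4, 'x':3, 'y':1, 'z':1
C (first-col start): C('$')=0, C('v')=1, C('w')=4, C('x')=8, C('y')=11, C('z')=12
L[0]='v': occ=0, LF[0]=C('v')+0=1+0=1
L[1]='v': occ=1, LF[1]=C('v')+1=1+1=2
L[2]='w': occ=0, LF[2]=C('w')+0=4+0=4
L[3]='$': occ=0, LF[3]=C('$')+0=0+0=0
L[4]='z': occ=0, LF[4]=C('z')+0=12+0=12
L[5]='x': occ=0, LF[5]=C('x')+0=8+0=8
L[6]='w': occ=1, LF[6]=C('w')+1=4+1=5
L[7]='x': occ=1, LF[7]=C('x')+1=8+1=9
L[8]='x': occ=2, LF[8]=C('x')+2=8+2=10
L[9]='w': occ=2, LF[9]=C('w')+2=4+2=6
L[10]='y': occ=0, LF[10]=C('y')+0=11+0=11
L[11]='v': occ=2, LF[11]=C('v')+2=1+2=3
L[12]='w': occ=3, LF[12]=C('w')+3=4+3=7

Answer: 1 2 4 0 12 8 5 9 10 6 11 3 7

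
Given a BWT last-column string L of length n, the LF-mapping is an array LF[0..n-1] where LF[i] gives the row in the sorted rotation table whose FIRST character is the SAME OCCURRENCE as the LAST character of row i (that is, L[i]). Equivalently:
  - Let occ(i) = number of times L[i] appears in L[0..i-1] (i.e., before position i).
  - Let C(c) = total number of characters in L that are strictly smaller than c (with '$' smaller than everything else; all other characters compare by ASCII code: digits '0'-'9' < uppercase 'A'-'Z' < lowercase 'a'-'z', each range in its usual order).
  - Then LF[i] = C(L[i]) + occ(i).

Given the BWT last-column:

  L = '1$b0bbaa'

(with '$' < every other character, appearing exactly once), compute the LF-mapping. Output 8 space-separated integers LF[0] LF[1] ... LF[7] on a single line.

Answer: 2 0 5 1 6 7 3 4

Derivation:
Char counts: '$':1, '0':1, '1':1, 'a':2, 'b':3
C (first-col start): C('$')=0, C('0')=1, C('1')=2, C('a')=3, C('b')=5
L[0]='1': occ=0, LF[0]=C('1')+0=2+0=2
L[1]='$': occ=0, LF[1]=C('$')+0=0+0=0
L[2]='b': occ=0, LF[2]=C('b')+0=5+0=5
L[3]='0': occ=0, LF[3]=C('0')+0=1+0=1
L[4]='b': occ=1, LF[4]=C('b')+1=5+1=6
L[5]='b': occ=2, LF[5]=C('b')+2=5+2=7
L[6]='a': occ=0, LF[6]=C('a')+0=3+0=3
L[7]='a': occ=1, LF[7]=C('a')+1=3+1=4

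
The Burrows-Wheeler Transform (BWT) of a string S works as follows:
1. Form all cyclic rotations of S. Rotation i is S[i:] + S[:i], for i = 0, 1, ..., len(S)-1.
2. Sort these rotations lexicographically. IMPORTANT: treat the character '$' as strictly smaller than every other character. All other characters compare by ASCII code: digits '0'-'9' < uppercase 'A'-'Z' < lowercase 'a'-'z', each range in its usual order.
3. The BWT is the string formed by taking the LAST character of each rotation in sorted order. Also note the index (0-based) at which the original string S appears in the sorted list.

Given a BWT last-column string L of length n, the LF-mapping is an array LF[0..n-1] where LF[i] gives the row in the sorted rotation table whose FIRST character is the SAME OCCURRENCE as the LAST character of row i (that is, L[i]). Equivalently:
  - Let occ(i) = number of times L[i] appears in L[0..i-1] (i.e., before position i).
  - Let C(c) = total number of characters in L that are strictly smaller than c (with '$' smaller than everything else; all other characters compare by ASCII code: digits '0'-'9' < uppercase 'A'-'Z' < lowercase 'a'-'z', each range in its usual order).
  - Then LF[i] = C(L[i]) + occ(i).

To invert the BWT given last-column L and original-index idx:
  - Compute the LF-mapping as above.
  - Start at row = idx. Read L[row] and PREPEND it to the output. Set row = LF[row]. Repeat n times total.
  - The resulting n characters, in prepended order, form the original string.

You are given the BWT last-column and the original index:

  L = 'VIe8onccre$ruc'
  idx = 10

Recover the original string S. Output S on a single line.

LF mapping: 3 2 7 1 10 9 4 5 11 8 0 12 13 6
Walk LF starting at row 10, prepending L[row]:
  step 1: row=10, L[10]='$', prepend. Next row=LF[10]=0
  step 2: row=0, L[0]='V', prepend. Next row=LF[0]=3
  step 3: row=3, L[3]='8', prepend. Next row=LF[3]=1
  step 4: row=1, L[1]='I', prepend. Next row=LF[1]=2
  step 5: row=2, L[2]='e', prepend. Next row=LF[2]=7
  step 6: row=7, L[7]='c', prepend. Next row=LF[7]=5
  step 7: row=5, L[5]='n', prepend. Next row=LF[5]=9
  step 8: row=9, L[9]='e', prepend. Next row=LF[9]=8
  step 9: row=8, L[8]='r', prepend. Next row=LF[8]=11
  step 10: row=11, L[11]='r', prepend. Next row=LF[11]=12
  step 11: row=12, L[12]='u', prepend. Next row=LF[12]=13
  step 12: row=13, L[13]='c', prepend. Next row=LF[13]=6
  step 13: row=6, L[6]='c', prepend. Next row=LF[6]=4
  step 14: row=4, L[4]='o', prepend. Next row=LF[4]=10
Reversed output: occurrenceI8V$

Answer: occurrenceI8V$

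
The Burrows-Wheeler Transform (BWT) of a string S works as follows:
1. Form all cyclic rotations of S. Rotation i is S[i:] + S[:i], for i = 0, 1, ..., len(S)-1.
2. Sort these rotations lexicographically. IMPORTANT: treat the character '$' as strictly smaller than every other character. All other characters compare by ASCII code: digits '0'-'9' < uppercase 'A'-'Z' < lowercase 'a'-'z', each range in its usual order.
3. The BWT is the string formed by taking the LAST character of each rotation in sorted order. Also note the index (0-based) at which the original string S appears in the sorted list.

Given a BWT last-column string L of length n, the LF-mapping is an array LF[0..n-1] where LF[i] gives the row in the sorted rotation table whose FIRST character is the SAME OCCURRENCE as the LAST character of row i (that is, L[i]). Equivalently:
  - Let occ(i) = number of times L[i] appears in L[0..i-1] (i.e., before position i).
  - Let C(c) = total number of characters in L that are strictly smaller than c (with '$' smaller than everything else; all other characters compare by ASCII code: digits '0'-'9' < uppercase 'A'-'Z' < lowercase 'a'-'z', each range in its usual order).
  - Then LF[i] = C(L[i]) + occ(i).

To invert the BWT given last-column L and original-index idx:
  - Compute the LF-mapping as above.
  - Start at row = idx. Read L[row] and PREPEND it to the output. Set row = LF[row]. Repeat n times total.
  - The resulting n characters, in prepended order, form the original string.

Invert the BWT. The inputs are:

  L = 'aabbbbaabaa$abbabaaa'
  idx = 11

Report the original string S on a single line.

Answer: abbabaabbaaabbaabaa$

Derivation:
LF mapping: 1 2 12 13 14 15 3 4 16 5 6 0 7 17 18 8 19 9 10 11
Walk LF starting at row 11, prepending L[row]:
  step 1: row=11, L[11]='$', prepend. Next row=LF[11]=0
  step 2: row=0, L[0]='a', prepend. Next row=LF[0]=1
  step 3: row=1, L[1]='a', prepend. Next row=LF[1]=2
  step 4: row=2, L[2]='b', prepend. Next row=LF[2]=12
  step 5: row=12, L[12]='a', prepend. Next row=LF[12]=7
  step 6: row=7, L[7]='a', prepend. Next row=LF[7]=4
  step 7: row=4, L[4]='b', prepend. Next row=LF[4]=14
  step 8: row=14, L[14]='b', prepend. Next row=LF[14]=18
  step 9: row=18, L[18]='a', prepend. Next row=LF[18]=10
  step 10: row=10, L[10]='a', prepend. Next row=LF[10]=6
  step 11: row=6, L[6]='a', prepend. Next row=LF[6]=3
  step 12: row=3, L[3]='b', prepend. Next row=LF[3]=13
  step 13: row=13, L[13]='b', prepend. Next row=LF[13]=17
  step 14: row=17, L[17]='a', prepend. Next row=LF[17]=9
  step 15: row=9, L[9]='a', prepend. Next row=LF[9]=5
  step 16: row=5, L[5]='b', prepend. Next row=LF[5]=15
  step 17: row=15, L[15]='a', prepend. Next row=LF[15]=8
  step 18: row=8, L[8]='b', prepend. Next row=LF[8]=16
  step 19: row=16, L[16]='b', prepend. Next row=LF[16]=19
  step 20: row=19, L[19]='a', prepend. Next row=LF[19]=11
Reversed output: abbabaabbaaabbaabaa$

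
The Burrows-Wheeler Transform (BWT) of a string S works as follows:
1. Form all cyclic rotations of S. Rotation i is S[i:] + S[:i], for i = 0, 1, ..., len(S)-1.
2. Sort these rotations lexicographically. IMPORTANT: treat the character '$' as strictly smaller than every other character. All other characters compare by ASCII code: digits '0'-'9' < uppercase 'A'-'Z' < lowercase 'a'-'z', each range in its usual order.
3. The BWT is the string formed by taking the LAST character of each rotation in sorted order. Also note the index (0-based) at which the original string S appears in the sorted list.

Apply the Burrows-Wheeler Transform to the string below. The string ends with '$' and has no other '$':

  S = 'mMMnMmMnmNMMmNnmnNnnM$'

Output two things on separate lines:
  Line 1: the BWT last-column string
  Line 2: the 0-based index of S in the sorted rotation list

All 22 rotations (rotation i = S[i:]+S[:i]):
  rot[0] = mMMnMmMnmNMMmNnmnNnnM$
  rot[1] = MMnMmMnmNMMmNnmnNnnM$m
  rot[2] = MnMmMnmNMMmNnmnNnnM$mM
  rot[3] = nMmMnmNMMmNnmnNnnM$mMM
  rot[4] = MmMnmNMMmNnmnNnnM$mMMn
  rot[5] = mMnmNMMmNnmnNnnM$mMMnM
  rot[6] = MnmNMMmNnmnNnnM$mMMnMm
  rot[7] = nmNMMmNnmnNnnM$mMMnMmM
  rot[8] = mNMMmNnmnNnnM$mMMnMmMn
  rot[9] = NMMmNnmnNnnM$mMMnMmMnm
  rot[10] = MMmNnmnNnnM$mMMnMmMnmN
  rot[11] = MmNnmnNnnM$mMMnMmMnmNM
  rot[12] = mNnmnNnnM$mMMnMmMnmNMM
  rot[13] = NnmnNnnM$mMMnMmMnmNMMm
  rot[14] = nmnNnnM$mMMnMmMnmNMMmN
  rot[15] = mnNnnM$mMMnMmMnmNMMmNn
  rot[16] = nNnnM$mMMnMmMnmNMMmNnm
  rot[17] = NnnM$mMMnMmMnmNMMmNnmn
  rot[18] = nnM$mMMnMmMnmNMMmNnmnN
  rot[19] = nM$mMMnMmMnmNMMmNnmnNn
  rot[20] = M$mMMnMmMnmNMMmNnmnNnn
  rot[21] = $mMMnMmMnmNMMmNnmnNnnM
Sorted (with $ < everything):
  sorted[0] = $mMMnMmMnmNMMmNnmnNnnM  (last char: 'M')
  sorted[1] = M$mMMnMmMnmNMMmNnmnNnn  (last char: 'n')
  sorted[2] = MMmNnmnNnnM$mMMnMmMnmN  (last char: 'N')
  sorted[3] = MMnMmMnmNMMmNnmnNnnM$m  (last char: 'm')
  sorted[4] = MmMnmNMMmNnmnNnnM$mMMn  (last char: 'n')
  sorted[5] = MmNnmnNnnM$mMMnMmMnmNM  (last char: 'M')
  sorted[6] = MnMmMnmNMMmNnmnNnnM$mM  (last char: 'M')
  sorted[7] = MnmNMMmNnmnNnnM$mMMnMm  (last char: 'm')
  sorted[8] = NMMmNnmnNnnM$mMMnMmMnm  (last char: 'm')
  sorted[9] = NnmnNnnM$mMMnMmMnmNMMm  (last char: 'm')
  sorted[10] = NnnM$mMMnMmMnmNMMmNnmn  (last char: 'n')
  sorted[11] = mMMnMmMnmNMMmNnmnNnnM$  (last char: '$')
  sorted[12] = mMnmNMMmNnmnNnnM$mMMnM  (last char: 'M')
  sorted[13] = mNMMmNnmnNnnM$mMMnMmMn  (last char: 'n')
  sorted[14] = mNnmnNnnM$mMMnMmMnmNMM  (last char: 'M')
  sorted[15] = mnNnnM$mMMnMmMnmNMMmNn  (last char: 'n')
  sorted[16] = nM$mMMnMmMnmNMMmNnmnNn  (last char: 'n')
  sorted[17] = nMmMnmNMMmNnmnNnnM$mMM  (last char: 'M')
  sorted[18] = nNnnM$mMMnMmMnmNMMmNnm  (last char: 'm')
  sorted[19] = nmNMMmNnmnNnnM$mMMnMmM  (last char: 'M')
  sorted[20] = nmnNnnM$mMMnMmMnmNMMmN  (last char: 'N')
  sorted[21] = nnM$mMMnMmMnmNMMmNnmnN  (last char: 'N')
Last column: MnNmnMMmmmn$MnMnnMmMNN
Original string S is at sorted index 11

Answer: MnNmnMMmmmn$MnMnnMmMNN
11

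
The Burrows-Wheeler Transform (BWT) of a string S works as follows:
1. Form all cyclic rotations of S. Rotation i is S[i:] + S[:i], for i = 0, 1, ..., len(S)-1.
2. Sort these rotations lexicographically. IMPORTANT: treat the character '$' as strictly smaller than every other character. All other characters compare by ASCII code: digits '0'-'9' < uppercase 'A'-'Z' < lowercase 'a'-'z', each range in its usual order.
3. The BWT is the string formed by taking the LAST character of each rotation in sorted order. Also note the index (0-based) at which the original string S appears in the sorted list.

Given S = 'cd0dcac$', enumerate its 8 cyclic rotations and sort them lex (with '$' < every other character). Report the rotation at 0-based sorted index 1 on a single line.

All 8 rotations (rotation i = S[i:]+S[:i]):
  rot[0] = cd0dcac$
  rot[1] = d0dcac$c
  rot[2] = 0dcac$cd
  rot[3] = dcac$cd0
  rot[4] = cac$cd0d
  rot[5] = ac$cd0dc
  rot[6] = c$cd0dca
  rot[7] = $cd0dcac
Sorted (with $ < everything):
  sorted[0] = $cd0dcac
  sorted[1] = 0dcac$cd
  sorted[2] = ac$cd0dc
  sorted[3] = c$cd0dca
  sorted[4] = cac$cd0d
  sorted[5] = cd0dcac$
  sorted[6] = d0dcac$c
  sorted[7] = dcac$cd0
sorted[1] = 0dcac$cd

Answer: 0dcac$cd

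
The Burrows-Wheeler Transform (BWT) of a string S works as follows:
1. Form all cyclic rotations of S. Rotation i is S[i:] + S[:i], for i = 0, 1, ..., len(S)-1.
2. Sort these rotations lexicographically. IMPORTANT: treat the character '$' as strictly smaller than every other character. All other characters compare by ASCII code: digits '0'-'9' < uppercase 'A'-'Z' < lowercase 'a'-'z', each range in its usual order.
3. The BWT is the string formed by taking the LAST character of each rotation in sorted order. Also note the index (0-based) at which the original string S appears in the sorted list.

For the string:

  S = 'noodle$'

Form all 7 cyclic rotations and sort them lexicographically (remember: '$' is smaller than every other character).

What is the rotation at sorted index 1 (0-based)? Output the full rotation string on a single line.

All 7 rotations (rotation i = S[i:]+S[:i]):
  rot[0] = noodle$
  rot[1] = oodle$n
  rot[2] = odle$no
  rot[3] = dle$noo
  rot[4] = le$nood
  rot[5] = e$noodl
  rot[6] = $noodle
Sorted (with $ < everything):
  sorted[0] = $noodle
  sorted[1] = dle$noo
  sorted[2] = e$noodl
  sorted[3] = le$nood
  sorted[4] = noodle$
  sorted[5] = odle$no
  sorted[6] = oodle$n
sorted[1] = dle$noo

Answer: dle$noo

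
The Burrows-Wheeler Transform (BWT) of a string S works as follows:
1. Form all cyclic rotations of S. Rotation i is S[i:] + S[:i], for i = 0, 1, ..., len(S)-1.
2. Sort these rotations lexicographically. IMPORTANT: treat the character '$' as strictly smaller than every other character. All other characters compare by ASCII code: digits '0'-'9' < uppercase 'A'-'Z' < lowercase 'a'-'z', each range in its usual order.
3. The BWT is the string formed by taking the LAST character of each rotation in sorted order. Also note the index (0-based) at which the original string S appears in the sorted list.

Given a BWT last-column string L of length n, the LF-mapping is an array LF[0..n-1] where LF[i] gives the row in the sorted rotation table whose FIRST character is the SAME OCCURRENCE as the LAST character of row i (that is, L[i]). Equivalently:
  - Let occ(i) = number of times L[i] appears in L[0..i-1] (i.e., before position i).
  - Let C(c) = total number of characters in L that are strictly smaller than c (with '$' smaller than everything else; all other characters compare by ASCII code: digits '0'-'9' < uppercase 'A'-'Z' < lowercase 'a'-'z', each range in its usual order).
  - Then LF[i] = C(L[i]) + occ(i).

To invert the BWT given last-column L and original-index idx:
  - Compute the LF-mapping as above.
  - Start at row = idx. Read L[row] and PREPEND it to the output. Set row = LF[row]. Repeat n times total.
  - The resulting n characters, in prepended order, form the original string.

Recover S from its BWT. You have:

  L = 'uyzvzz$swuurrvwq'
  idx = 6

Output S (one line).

Answer: uvzrwzsuwvryqzu$

Derivation:
LF mapping: 5 12 13 8 14 15 0 4 10 6 7 2 3 9 11 1
Walk LF starting at row 6, prepending L[row]:
  step 1: row=6, L[6]='$', prepend. Next row=LF[6]=0
  step 2: row=0, L[0]='u', prepend. Next row=LF[0]=5
  step 3: row=5, L[5]='z', prepend. Next row=LF[5]=15
  step 4: row=15, L[15]='q', prepend. Next row=LF[15]=1
  step 5: row=1, L[1]='y', prepend. Next row=LF[1]=12
  step 6: row=12, L[12]='r', prepend. Next row=LF[12]=3
  step 7: row=3, L[3]='v', prepend. Next row=LF[3]=8
  step 8: row=8, L[8]='w', prepend. Next row=LF[8]=10
  step 9: row=10, L[10]='u', prepend. Next row=LF[10]=7
  step 10: row=7, L[7]='s', prepend. Next row=LF[7]=4
  step 11: row=4, L[4]='z', prepend. Next row=LF[4]=14
  step 12: row=14, L[14]='w', prepend. Next row=LF[14]=11
  step 13: row=11, L[11]='r', prepend. Next row=LF[11]=2
  step 14: row=2, L[2]='z', prepend. Next row=LF[2]=13
  step 15: row=13, L[13]='v', prepend. Next row=LF[13]=9
  step 16: row=9, L[9]='u', prepend. Next row=LF[9]=6
Reversed output: uvzrwzsuwvryqzu$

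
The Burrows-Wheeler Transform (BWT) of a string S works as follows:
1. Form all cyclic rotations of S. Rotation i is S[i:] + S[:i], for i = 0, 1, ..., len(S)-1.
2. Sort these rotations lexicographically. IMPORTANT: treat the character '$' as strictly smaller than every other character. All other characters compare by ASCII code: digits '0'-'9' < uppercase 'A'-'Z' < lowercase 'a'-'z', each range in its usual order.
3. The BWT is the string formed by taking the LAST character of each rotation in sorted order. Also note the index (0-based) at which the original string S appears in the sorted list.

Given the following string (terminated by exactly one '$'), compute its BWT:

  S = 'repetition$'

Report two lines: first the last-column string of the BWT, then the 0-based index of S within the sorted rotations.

Answer: nrpttoie$ie
8

Derivation:
All 11 rotations (rotation i = S[i:]+S[:i]):
  rot[0] = repetition$
  rot[1] = epetition$r
  rot[2] = petition$re
  rot[3] = etition$rep
  rot[4] = tition$repe
  rot[5] = ition$repet
  rot[6] = tion$repeti
  rot[7] = ion$repetit
  rot[8] = on$repetiti
  rot[9] = n$repetitio
  rot[10] = $repetition
Sorted (with $ < everything):
  sorted[0] = $repetition  (last char: 'n')
  sorted[1] = epetition$r  (last char: 'r')
  sorted[2] = etition$rep  (last char: 'p')
  sorted[3] = ion$repetit  (last char: 't')
  sorted[4] = ition$repet  (last char: 't')
  sorted[5] = n$repetitio  (last char: 'o')
  sorted[6] = on$repetiti  (last char: 'i')
  sorted[7] = petition$re  (last char: 'e')
  sorted[8] = repetition$  (last char: '$')
  sorted[9] = tion$repeti  (last char: 'i')
  sorted[10] = tition$repe  (last char: 'e')
Last column: nrpttoie$ie
Original string S is at sorted index 8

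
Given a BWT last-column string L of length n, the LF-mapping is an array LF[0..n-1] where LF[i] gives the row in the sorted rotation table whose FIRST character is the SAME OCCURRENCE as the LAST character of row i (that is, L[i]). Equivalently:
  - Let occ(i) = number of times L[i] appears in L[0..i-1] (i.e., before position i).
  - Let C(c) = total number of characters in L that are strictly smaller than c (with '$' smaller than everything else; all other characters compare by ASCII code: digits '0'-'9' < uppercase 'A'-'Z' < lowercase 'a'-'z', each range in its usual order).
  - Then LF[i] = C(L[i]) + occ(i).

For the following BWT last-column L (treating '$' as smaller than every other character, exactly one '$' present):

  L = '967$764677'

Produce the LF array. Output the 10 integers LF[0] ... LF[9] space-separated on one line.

Answer: 9 2 5 0 6 3 1 4 7 8

Derivation:
Char counts: '$':1, '4':1, '6':3, '7':4, '9':1
C (first-col start): C('$')=0, C('4')=1, C('6')=2, C('7')=5, C('9')=9
L[0]='9': occ=0, LF[0]=C('9')+0=9+0=9
L[1]='6': occ=0, LF[1]=C('6')+0=2+0=2
L[2]='7': occ=0, LF[2]=C('7')+0=5+0=5
L[3]='$': occ=0, LF[3]=C('$')+0=0+0=0
L[4]='7': occ=1, LF[4]=C('7')+1=5+1=6
L[5]='6': occ=1, LF[5]=C('6')+1=2+1=3
L[6]='4': occ=0, LF[6]=C('4')+0=1+0=1
L[7]='6': occ=2, LF[7]=C('6')+2=2+2=4
L[8]='7': occ=2, LF[8]=C('7')+2=5+2=7
L[9]='7': occ=3, LF[9]=C('7')+3=5+3=8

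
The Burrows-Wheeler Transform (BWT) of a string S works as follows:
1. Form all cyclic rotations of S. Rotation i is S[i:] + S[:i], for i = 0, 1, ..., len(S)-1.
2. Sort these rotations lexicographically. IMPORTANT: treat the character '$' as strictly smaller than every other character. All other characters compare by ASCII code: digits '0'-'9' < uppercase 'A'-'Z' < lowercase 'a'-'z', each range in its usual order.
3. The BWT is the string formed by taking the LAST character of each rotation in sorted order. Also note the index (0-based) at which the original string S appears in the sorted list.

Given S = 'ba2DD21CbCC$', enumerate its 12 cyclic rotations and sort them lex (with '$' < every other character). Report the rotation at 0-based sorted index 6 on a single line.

All 12 rotations (rotation i = S[i:]+S[:i]):
  rot[0] = ba2DD21CbCC$
  rot[1] = a2DD21CbCC$b
  rot[2] = 2DD21CbCC$ba
  rot[3] = DD21CbCC$ba2
  rot[4] = D21CbCC$ba2D
  rot[5] = 21CbCC$ba2DD
  rot[6] = 1CbCC$ba2DD2
  rot[7] = CbCC$ba2DD21
  rot[8] = bCC$ba2DD21C
  rot[9] = CC$ba2DD21Cb
  rot[10] = C$ba2DD21CbC
  rot[11] = $ba2DD21CbCC
Sorted (with $ < everything):
  sorted[0] = $ba2DD21CbCC
  sorted[1] = 1CbCC$ba2DD2
  sorted[2] = 21CbCC$ba2DD
  sorted[3] = 2DD21CbCC$ba
  sorted[4] = C$ba2DD21CbC
  sorted[5] = CC$ba2DD21Cb
  sorted[6] = CbCC$ba2DD21
  sorted[7] = D21CbCC$ba2D
  sorted[8] = DD21CbCC$ba2
  sorted[9] = a2DD21CbCC$b
  sorted[10] = bCC$ba2DD21C
  sorted[11] = ba2DD21CbCC$
sorted[6] = CbCC$ba2DD21

Answer: CbCC$ba2DD21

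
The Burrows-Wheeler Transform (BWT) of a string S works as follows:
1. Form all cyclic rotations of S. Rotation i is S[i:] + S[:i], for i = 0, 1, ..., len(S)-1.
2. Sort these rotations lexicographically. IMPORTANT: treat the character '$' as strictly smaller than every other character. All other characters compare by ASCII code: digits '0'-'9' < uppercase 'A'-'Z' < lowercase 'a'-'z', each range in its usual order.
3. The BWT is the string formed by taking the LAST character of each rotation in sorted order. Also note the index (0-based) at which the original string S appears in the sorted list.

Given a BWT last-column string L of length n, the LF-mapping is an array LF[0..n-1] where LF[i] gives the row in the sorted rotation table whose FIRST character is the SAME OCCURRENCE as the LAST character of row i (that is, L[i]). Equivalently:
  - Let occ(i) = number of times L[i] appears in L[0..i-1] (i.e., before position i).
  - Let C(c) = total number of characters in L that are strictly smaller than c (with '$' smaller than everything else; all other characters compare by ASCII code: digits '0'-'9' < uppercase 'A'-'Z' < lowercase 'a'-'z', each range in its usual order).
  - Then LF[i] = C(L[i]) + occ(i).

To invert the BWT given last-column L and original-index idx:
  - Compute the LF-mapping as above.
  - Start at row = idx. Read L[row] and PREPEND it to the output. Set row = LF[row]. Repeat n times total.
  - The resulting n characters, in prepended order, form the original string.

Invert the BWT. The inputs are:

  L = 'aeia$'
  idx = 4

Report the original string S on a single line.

Answer: iaea$

Derivation:
LF mapping: 1 3 4 2 0
Walk LF starting at row 4, prepending L[row]:
  step 1: row=4, L[4]='$', prepend. Next row=LF[4]=0
  step 2: row=0, L[0]='a', prepend. Next row=LF[0]=1
  step 3: row=1, L[1]='e', prepend. Next row=LF[1]=3
  step 4: row=3, L[3]='a', prepend. Next row=LF[3]=2
  step 5: row=2, L[2]='i', prepend. Next row=LF[2]=4
Reversed output: iaea$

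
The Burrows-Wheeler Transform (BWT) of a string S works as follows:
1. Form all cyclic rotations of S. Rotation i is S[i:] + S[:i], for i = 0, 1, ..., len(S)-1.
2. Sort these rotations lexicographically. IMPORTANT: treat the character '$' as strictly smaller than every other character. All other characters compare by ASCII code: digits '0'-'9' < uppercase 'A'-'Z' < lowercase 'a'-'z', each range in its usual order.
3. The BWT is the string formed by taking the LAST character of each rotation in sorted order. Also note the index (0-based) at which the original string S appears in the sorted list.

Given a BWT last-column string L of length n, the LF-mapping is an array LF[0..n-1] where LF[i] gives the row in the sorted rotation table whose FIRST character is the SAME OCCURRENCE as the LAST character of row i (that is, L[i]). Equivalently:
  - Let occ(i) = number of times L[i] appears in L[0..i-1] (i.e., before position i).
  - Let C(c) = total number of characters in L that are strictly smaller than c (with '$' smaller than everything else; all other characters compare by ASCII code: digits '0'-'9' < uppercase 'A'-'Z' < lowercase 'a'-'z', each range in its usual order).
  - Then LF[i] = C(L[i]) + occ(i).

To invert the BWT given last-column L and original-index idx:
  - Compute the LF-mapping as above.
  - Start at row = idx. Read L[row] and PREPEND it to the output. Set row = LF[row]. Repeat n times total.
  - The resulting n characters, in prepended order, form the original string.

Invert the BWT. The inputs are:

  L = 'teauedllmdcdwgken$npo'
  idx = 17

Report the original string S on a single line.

LF mapping: 18 6 1 19 7 3 11 12 13 4 2 5 20 9 10 8 14 0 15 17 16
Walk LF starting at row 17, prepending L[row]:
  step 1: row=17, L[17]='$', prepend. Next row=LF[17]=0
  step 2: row=0, L[0]='t', prepend. Next row=LF[0]=18
  step 3: row=18, L[18]='n', prepend. Next row=LF[18]=15
  step 4: row=15, L[15]='e', prepend. Next row=LF[15]=8
  step 5: row=8, L[8]='m', prepend. Next row=LF[8]=13
  step 6: row=13, L[13]='g', prepend. Next row=LF[13]=9
  step 7: row=9, L[9]='d', prepend. Next row=LF[9]=4
  step 8: row=4, L[4]='e', prepend. Next row=LF[4]=7
  step 9: row=7, L[7]='l', prepend. Next row=LF[7]=12
  step 10: row=12, L[12]='w', prepend. Next row=LF[12]=20
  step 11: row=20, L[20]='o', prepend. Next row=LF[20]=16
  step 12: row=16, L[16]='n', prepend. Next row=LF[16]=14
  step 13: row=14, L[14]='k', prepend. Next row=LF[14]=10
  step 14: row=10, L[10]='c', prepend. Next row=LF[10]=2
  step 15: row=2, L[2]='a', prepend. Next row=LF[2]=1
  step 16: row=1, L[1]='e', prepend. Next row=LF[1]=6
  step 17: row=6, L[6]='l', prepend. Next row=LF[6]=11
  step 18: row=11, L[11]='d', prepend. Next row=LF[11]=5
  step 19: row=5, L[5]='d', prepend. Next row=LF[5]=3
  step 20: row=3, L[3]='u', prepend. Next row=LF[3]=19
  step 21: row=19, L[19]='p', prepend. Next row=LF[19]=17
Reversed output: puddleacknowledgment$

Answer: puddleacknowledgment$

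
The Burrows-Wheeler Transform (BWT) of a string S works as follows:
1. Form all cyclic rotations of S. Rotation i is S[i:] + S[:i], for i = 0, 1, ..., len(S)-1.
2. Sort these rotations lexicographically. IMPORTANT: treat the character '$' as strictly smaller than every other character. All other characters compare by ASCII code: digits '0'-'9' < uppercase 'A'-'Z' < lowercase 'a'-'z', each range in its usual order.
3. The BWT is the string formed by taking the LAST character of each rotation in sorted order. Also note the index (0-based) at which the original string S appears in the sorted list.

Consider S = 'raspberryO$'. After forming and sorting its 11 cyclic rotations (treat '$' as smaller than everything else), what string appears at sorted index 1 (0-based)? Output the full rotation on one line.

All 11 rotations (rotation i = S[i:]+S[:i]):
  rot[0] = raspberryO$
  rot[1] = aspberryO$r
  rot[2] = spberryO$ra
  rot[3] = pberryO$ras
  rot[4] = berryO$rasp
  rot[5] = erryO$raspb
  rot[6] = rryO$raspbe
  rot[7] = ryO$raspber
  rot[8] = yO$raspberr
  rot[9] = O$raspberry
  rot[10] = $raspberryO
Sorted (with $ < everything):
  sorted[0] = $raspberryO
  sorted[1] = O$raspberry
  sorted[2] = aspberryO$r
  sorted[3] = berryO$rasp
  sorted[4] = erryO$raspb
  sorted[5] = pberryO$ras
  sorted[6] = raspberryO$
  sorted[7] = rryO$raspbe
  sorted[8] = ryO$raspber
  sorted[9] = spberryO$ra
  sorted[10] = yO$raspberr
sorted[1] = O$raspberry

Answer: O$raspberry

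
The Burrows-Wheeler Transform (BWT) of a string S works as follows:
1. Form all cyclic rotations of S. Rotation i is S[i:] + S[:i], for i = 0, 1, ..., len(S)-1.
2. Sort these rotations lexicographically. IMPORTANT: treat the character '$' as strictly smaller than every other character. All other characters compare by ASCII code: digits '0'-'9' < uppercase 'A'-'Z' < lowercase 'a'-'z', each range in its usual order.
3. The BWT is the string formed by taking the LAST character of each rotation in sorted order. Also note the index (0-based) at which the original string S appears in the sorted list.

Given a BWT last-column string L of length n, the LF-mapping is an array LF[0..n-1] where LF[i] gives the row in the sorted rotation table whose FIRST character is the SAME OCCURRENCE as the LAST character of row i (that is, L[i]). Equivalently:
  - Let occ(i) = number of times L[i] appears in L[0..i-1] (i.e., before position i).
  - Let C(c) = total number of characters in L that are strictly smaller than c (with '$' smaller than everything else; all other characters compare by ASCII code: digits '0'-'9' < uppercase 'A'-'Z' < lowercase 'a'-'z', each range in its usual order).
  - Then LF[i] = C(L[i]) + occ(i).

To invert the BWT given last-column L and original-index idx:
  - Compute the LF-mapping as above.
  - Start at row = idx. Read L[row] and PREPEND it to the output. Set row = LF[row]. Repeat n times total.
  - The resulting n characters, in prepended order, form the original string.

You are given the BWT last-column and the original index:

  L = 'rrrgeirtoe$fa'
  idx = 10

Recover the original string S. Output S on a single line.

LF mapping: 8 9 10 5 2 6 11 12 7 3 0 4 1
Walk LF starting at row 10, prepending L[row]:
  step 1: row=10, L[10]='$', prepend. Next row=LF[10]=0
  step 2: row=0, L[0]='r', prepend. Next row=LF[0]=8
  step 3: row=8, L[8]='o', prepend. Next row=LF[8]=7
  step 4: row=7, L[7]='t', prepend. Next row=LF[7]=12
  step 5: row=12, L[12]='a', prepend. Next row=LF[12]=1
  step 6: row=1, L[1]='r', prepend. Next row=LF[1]=9
  step 7: row=9, L[9]='e', prepend. Next row=LF[9]=3
  step 8: row=3, L[3]='g', prepend. Next row=LF[3]=5
  step 9: row=5, L[5]='i', prepend. Next row=LF[5]=6
  step 10: row=6, L[6]='r', prepend. Next row=LF[6]=11
  step 11: row=11, L[11]='f', prepend. Next row=LF[11]=4
  step 12: row=4, L[4]='e', prepend. Next row=LF[4]=2
  step 13: row=2, L[2]='r', prepend. Next row=LF[2]=10
Reversed output: refrigerator$

Answer: refrigerator$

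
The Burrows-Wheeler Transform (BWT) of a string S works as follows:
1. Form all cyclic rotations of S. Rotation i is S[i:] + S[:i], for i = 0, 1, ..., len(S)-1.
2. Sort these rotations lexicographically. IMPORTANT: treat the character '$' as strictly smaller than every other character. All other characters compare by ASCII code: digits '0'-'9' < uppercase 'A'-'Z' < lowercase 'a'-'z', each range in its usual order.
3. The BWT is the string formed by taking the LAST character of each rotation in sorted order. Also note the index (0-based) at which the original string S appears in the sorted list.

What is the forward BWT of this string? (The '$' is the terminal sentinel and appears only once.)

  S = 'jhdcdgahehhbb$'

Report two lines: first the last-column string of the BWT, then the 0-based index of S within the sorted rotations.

All 14 rotations (rotation i = S[i:]+S[:i]):
  rot[0] = jhdcdgahehhbb$
  rot[1] = hdcdgahehhbb$j
  rot[2] = dcdgahehhbb$jh
  rot[3] = cdgahehhbb$jhd
  rot[4] = dgahehhbb$jhdc
  rot[5] = gahehhbb$jhdcd
  rot[6] = ahehhbb$jhdcdg
  rot[7] = hehhbb$jhdcdga
  rot[8] = ehhbb$jhdcdgah
  rot[9] = hhbb$jhdcdgahe
  rot[10] = hbb$jhdcdgaheh
  rot[11] = bb$jhdcdgahehh
  rot[12] = b$jhdcdgahehhb
  rot[13] = $jhdcdgahehhbb
Sorted (with $ < everything):
  sorted[0] = $jhdcdgahehhbb  (last char: 'b')
  sorted[1] = ahehhbb$jhdcdg  (last char: 'g')
  sorted[2] = b$jhdcdgahehhb  (last char: 'b')
  sorted[3] = bb$jhdcdgahehh  (last char: 'h')
  sorted[4] = cdgahehhbb$jhd  (last char: 'd')
  sorted[5] = dcdgahehhbb$jh  (last char: 'h')
  sorted[6] = dgahehhbb$jhdc  (last char: 'c')
  sorted[7] = ehhbb$jhdcdgah  (last char: 'h')
  sorted[8] = gahehhbb$jhdcd  (last char: 'd')
  sorted[9] = hbb$jhdcdgaheh  (last char: 'h')
  sorted[10] = hdcdgahehhbb$j  (last char: 'j')
  sorted[11] = hehhbb$jhdcdga  (last char: 'a')
  sorted[12] = hhbb$jhdcdgahe  (last char: 'e')
  sorted[13] = jhdcdgahehhbb$  (last char: '$')
Last column: bgbhdhchdhjae$
Original string S is at sorted index 13

Answer: bgbhdhchdhjae$
13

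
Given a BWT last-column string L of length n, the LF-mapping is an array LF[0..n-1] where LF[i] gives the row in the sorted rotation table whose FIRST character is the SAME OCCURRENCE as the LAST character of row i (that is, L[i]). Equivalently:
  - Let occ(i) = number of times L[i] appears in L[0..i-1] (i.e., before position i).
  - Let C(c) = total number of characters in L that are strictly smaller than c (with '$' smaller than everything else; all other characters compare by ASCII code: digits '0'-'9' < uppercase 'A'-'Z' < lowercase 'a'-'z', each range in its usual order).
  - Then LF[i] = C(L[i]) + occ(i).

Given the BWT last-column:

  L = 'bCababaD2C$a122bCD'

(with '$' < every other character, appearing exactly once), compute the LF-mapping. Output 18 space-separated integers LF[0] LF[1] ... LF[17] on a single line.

Answer: 14 5 10 15 11 16 12 8 2 6 0 13 1 3 4 17 7 9

Derivation:
Char counts: '$':1, '1':1, '2':3, 'C':3, 'D':2, 'a':4, 'b':4
C (first-col start): C('$')=0, C('1')=1, C('2')=2, C('C')=5, C('D')=8, C('a')=10, C('b')=14
L[0]='b': occ=0, LF[0]=C('b')+0=14+0=14
L[1]='C': occ=0, LF[1]=C('C')+0=5+0=5
L[2]='a': occ=0, LF[2]=C('a')+0=10+0=10
L[3]='b': occ=1, LF[3]=C('b')+1=14+1=15
L[4]='a': occ=1, LF[4]=C('a')+1=10+1=11
L[5]='b': occ=2, LF[5]=C('b')+2=14+2=16
L[6]='a': occ=2, LF[6]=C('a')+2=10+2=12
L[7]='D': occ=0, LF[7]=C('D')+0=8+0=8
L[8]='2': occ=0, LF[8]=C('2')+0=2+0=2
L[9]='C': occ=1, LF[9]=C('C')+1=5+1=6
L[10]='$': occ=0, LF[10]=C('$')+0=0+0=0
L[11]='a': occ=3, LF[11]=C('a')+3=10+3=13
L[12]='1': occ=0, LF[12]=C('1')+0=1+0=1
L[13]='2': occ=1, LF[13]=C('2')+1=2+1=3
L[14]='2': occ=2, LF[14]=C('2')+2=2+2=4
L[15]='b': occ=3, LF[15]=C('b')+3=14+3=17
L[16]='C': occ=2, LF[16]=C('C')+2=5+2=7
L[17]='D': occ=1, LF[17]=C('D')+1=8+1=9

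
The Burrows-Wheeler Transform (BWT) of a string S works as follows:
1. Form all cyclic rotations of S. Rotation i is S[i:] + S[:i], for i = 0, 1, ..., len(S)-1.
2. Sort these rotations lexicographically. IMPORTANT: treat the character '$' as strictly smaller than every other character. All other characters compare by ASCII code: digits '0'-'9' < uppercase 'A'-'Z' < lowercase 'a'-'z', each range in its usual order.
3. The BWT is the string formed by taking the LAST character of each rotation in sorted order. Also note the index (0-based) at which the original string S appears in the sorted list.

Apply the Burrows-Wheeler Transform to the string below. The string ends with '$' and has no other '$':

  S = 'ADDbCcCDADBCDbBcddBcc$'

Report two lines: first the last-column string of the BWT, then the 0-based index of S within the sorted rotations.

Answer: cD$DdbcBbCAACDDDcCBBdc
2

Derivation:
All 22 rotations (rotation i = S[i:]+S[:i]):
  rot[0] = ADDbCcCDADBCDbBcddBcc$
  rot[1] = DDbCcCDADBCDbBcddBcc$A
  rot[2] = DbCcCDADBCDbBcddBcc$AD
  rot[3] = bCcCDADBCDbBcddBcc$ADD
  rot[4] = CcCDADBCDbBcddBcc$ADDb
  rot[5] = cCDADBCDbBcddBcc$ADDbC
  rot[6] = CDADBCDbBcddBcc$ADDbCc
  rot[7] = DADBCDbBcddBcc$ADDbCcC
  rot[8] = ADBCDbBcddBcc$ADDbCcCD
  rot[9] = DBCDbBcddBcc$ADDbCcCDA
  rot[10] = BCDbBcddBcc$ADDbCcCDAD
  rot[11] = CDbBcddBcc$ADDbCcCDADB
  rot[12] = DbBcddBcc$ADDbCcCDADBC
  rot[13] = bBcddBcc$ADDbCcCDADBCD
  rot[14] = BcddBcc$ADDbCcCDADBCDb
  rot[15] = cddBcc$ADDbCcCDADBCDbB
  rot[16] = ddBcc$ADDbCcCDADBCDbBc
  rot[17] = dBcc$ADDbCcCDADBCDbBcd
  rot[18] = Bcc$ADDbCcCDADBCDbBcdd
  rot[19] = cc$ADDbCcCDADBCDbBcddB
  rot[20] = c$ADDbCcCDADBCDbBcddBc
  rot[21] = $ADDbCcCDADBCDbBcddBcc
Sorted (with $ < everything):
  sorted[0] = $ADDbCcCDADBCDbBcddBcc  (last char: 'c')
  sorted[1] = ADBCDbBcddBcc$ADDbCcCD  (last char: 'D')
  sorted[2] = ADDbCcCDADBCDbBcddBcc$  (last char: '$')
  sorted[3] = BCDbBcddBcc$ADDbCcCDAD  (last char: 'D')
  sorted[4] = Bcc$ADDbCcCDADBCDbBcdd  (last char: 'd')
  sorted[5] = BcddBcc$ADDbCcCDADBCDb  (last char: 'b')
  sorted[6] = CDADBCDbBcddBcc$ADDbCc  (last char: 'c')
  sorted[7] = CDbBcddBcc$ADDbCcCDADB  (last char: 'B')
  sorted[8] = CcCDADBCDbBcddBcc$ADDb  (last char: 'b')
  sorted[9] = DADBCDbBcddBcc$ADDbCcC  (last char: 'C')
  sorted[10] = DBCDbBcddBcc$ADDbCcCDA  (last char: 'A')
  sorted[11] = DDbCcCDADBCDbBcddBcc$A  (last char: 'A')
  sorted[12] = DbBcddBcc$ADDbCcCDADBC  (last char: 'C')
  sorted[13] = DbCcCDADBCDbBcddBcc$AD  (last char: 'D')
  sorted[14] = bBcddBcc$ADDbCcCDADBCD  (last char: 'D')
  sorted[15] = bCcCDADBCDbBcddBcc$ADD  (last char: 'D')
  sorted[16] = c$ADDbCcCDADBCDbBcddBc  (last char: 'c')
  sorted[17] = cCDADBCDbBcddBcc$ADDbC  (last char: 'C')
  sorted[18] = cc$ADDbCcCDADBCDbBcddB  (last char: 'B')
  sorted[19] = cddBcc$ADDbCcCDADBCDbB  (last char: 'B')
  sorted[20] = dBcc$ADDbCcCDADBCDbBcd  (last char: 'd')
  sorted[21] = ddBcc$ADDbCcCDADBCDbBc  (last char: 'c')
Last column: cD$DdbcBbCAACDDDcCBBdc
Original string S is at sorted index 2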